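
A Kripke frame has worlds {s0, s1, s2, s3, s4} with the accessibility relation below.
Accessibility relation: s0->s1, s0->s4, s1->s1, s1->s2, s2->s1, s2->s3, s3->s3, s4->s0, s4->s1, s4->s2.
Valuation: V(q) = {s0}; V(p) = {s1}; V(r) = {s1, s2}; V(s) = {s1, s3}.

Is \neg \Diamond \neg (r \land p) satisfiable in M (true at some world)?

Let φ = \neg \Diamond \neg (r \land p). Evaluate φ at each world:
  s0 (successors {s1, s4}): φ is false.
  s1 (successors {s1, s2}): φ is false.
  s2 (successors {s1, s3}): φ is false.
  s3 (successors {s3}): φ is false.
  s4 (successors {s0, s1, s2}): φ is false.
For instance, at s3:
  At s3: \Diamond \neg (r \land p) is true, so \neg \Diamond \neg (r \land p) is false.
    At s3: \Diamond \neg (r \land p) requires \neg (r \land p) at some successor in {s3}.
      \neg (r \land p) holds at s3, so \Diamond \neg (r \land p) is true at s3.

No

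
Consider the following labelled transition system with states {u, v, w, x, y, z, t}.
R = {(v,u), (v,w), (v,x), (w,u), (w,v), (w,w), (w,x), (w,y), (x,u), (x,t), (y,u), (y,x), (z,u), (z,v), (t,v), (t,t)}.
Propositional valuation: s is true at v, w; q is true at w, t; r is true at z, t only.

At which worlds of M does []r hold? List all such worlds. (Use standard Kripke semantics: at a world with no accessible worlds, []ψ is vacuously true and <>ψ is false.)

u

Let φ = []r. Evaluate φ at each world:
  u (successors ∅): φ is true.
  v (successors {u, w, x}): φ is false.
  w (successors {u, v, w, x, y}): φ is false.
  x (successors {u, t}): φ is false.
  y (successors {u, x}): φ is false.
  z (successors {u, v}): φ is false.
  t (successors {v, t}): φ is false.
For instance, at t:
  At t: []r requires r at every successor {v, t}.
    r fails at v, so []r is false at t.
Satisfying worlds: {u}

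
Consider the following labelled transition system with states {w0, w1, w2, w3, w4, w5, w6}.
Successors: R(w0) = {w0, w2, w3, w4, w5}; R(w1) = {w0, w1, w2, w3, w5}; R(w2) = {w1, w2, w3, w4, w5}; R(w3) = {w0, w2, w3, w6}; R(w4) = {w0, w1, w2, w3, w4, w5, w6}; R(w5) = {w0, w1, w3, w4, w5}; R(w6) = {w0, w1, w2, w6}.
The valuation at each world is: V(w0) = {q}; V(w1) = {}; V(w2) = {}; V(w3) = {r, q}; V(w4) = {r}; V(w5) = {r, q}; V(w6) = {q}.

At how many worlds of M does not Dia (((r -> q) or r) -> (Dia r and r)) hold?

1

Recall that Dia ψ holds at a world iff ψ holds at some accessible world.
Let φ = not Dia (((r -> q) or r) -> (Dia r and r)). Evaluate φ at each world:
  w0 (successors {w0, w2, w3, w4, w5}): φ is false.
  w1 (successors {w0, w1, w2, w3, w5}): φ is false.
  w2 (successors {w1, w2, w3, w4, w5}): φ is false.
  w3 (successors {w0, w2, w3, w6}): φ is false.
  w4 (successors {w0, w1, w2, w3, w4, w5, w6}): φ is false.
  w5 (successors {w0, w1, w3, w4, w5}): φ is false.
  w6 (successors {w0, w1, w2, w6}): φ is true.
For instance, at w4:
  At w4: Dia (((r -> q) or r) -> (Dia r and r)) is true, so not Dia (((r -> q) or r) -> (Dia r and r)) is false.
    At w4: Dia (((r -> q) or r) -> (Dia r and r)) requires ((r -> q) or r) -> (Dia r and r) at some successor in {w0, w1, w2, w3, w4, w5, w6}.
      ((r -> q) or r) -> (Dia r and r) holds at w3, so Dia (((r -> q) or r) -> (Dia r and r)) is true at w4.
Satisfying worlds: {w6}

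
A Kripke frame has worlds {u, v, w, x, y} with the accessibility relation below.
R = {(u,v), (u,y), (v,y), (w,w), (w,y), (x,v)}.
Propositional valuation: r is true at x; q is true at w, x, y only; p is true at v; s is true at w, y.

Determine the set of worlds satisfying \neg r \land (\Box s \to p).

Recall that \Box ψ holds at a world iff ψ holds at every accessible world, and \Diamond ψ holds iff ψ holds at some accessible world.
Let φ = \neg r \land (\Box s \to p). Evaluate φ at each world:
  u (successors {v, y}): φ is true.
  v (successors {y}): φ is true.
  w (successors {w, y}): φ is false.
  x (successors {v}): φ is false.
  y (successors ∅): φ is false.
For instance, at v:
  At v: \neg r is true, \Box s \to p is true, so \neg r \land (\Box s \to p) is true.
    At v: \Box s is true, p is true, so \Box s \to p is true.
      At v: \Box s requires s at every successor {y}.
        At y: s is true.
      So \Box s is true at v.
Satisfying worlds: {u, v}

u, v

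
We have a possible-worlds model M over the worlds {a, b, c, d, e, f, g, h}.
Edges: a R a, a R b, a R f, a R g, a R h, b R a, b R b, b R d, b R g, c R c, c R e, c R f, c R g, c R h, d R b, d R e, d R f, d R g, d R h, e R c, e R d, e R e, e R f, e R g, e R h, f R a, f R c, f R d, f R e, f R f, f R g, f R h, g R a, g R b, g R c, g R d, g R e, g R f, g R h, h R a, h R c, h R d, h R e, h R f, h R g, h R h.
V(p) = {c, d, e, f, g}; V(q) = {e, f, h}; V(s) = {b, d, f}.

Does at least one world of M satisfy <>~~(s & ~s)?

Recall that <>ψ holds at a world iff ψ holds at some accessible world.
Let φ = <>~~(s & ~s). Evaluate φ at each world:
  a (successors {a, b, f, g, h}): φ is false.
  b (successors {a, b, d, g}): φ is false.
  c (successors {c, e, f, g, h}): φ is false.
  d (successors {b, e, f, g, h}): φ is false.
  e (successors {c, d, e, f, g, h}): φ is false.
  f (successors {a, c, d, e, f, g, h}): φ is false.
  g (successors {a, b, c, d, e, f, h}): φ is false.
  h (successors {a, c, d, e, f, g, h}): φ is false.
For instance, at d:
  At d: <>~~(s & ~s) requires ~~(s & ~s) at some successor in {b, e, f, g, h}.
    At b: ~~(s & ~s) is false.
    At e: ~~(s & ~s) is false.
    At f: ~~(s & ~s) is false.
    At g: ~~(s & ~s) is false.
    At h: ~~(s & ~s) is false.
  So <>~~(s & ~s) is false at d.

No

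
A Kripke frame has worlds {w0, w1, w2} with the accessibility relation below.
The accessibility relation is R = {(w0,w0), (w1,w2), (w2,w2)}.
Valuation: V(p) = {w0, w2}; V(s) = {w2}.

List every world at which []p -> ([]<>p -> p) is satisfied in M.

Let φ = []p -> ([]<>p -> p). Evaluate φ at each world:
  w0 (successors {w0}): φ is true.
  w1 (successors {w2}): φ is false.
  w2 (successors {w2}): φ is true.
For instance, at w0:
  At w0: []p is true, []<>p -> p is true, so []p -> ([]<>p -> p) is true.
    At w0: []p requires p at every successor {w0}.
      At w0: p is true.
    So []p is true at w0.
    At w0: []<>p is true, p is true, so []<>p -> p is true.
      At w0: []<>p requires <>p at every successor {w0}.
        At w0: <>p is true.
      So []<>p is true at w0.
Satisfying worlds: {w0, w2}

w0, w2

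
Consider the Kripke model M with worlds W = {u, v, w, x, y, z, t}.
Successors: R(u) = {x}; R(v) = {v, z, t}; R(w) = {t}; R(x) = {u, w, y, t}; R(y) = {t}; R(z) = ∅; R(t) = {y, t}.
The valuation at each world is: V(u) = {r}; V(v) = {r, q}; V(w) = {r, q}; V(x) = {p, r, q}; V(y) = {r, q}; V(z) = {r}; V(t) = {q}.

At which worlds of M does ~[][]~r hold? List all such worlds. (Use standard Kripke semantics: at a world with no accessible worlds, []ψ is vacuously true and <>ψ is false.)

u, v, w, x, y, t

Let φ = ~[][]~r. Evaluate φ at each world:
  u (successors {x}): φ is true.
  v (successors {v, z, t}): φ is true.
  w (successors {t}): φ is true.
  x (successors {u, w, y, t}): φ is true.
  y (successors {t}): φ is true.
  z (successors ∅): φ is false.
  t (successors {y, t}): φ is true.
For instance, at v:
  At v: [][]~r is false, so ~[][]~r is true.
    At v: [][]~r requires []~r at every successor {v, z, t}.
      []~r fails at v, so [][]~r is false at v.
Satisfying worlds: {u, v, w, x, y, t}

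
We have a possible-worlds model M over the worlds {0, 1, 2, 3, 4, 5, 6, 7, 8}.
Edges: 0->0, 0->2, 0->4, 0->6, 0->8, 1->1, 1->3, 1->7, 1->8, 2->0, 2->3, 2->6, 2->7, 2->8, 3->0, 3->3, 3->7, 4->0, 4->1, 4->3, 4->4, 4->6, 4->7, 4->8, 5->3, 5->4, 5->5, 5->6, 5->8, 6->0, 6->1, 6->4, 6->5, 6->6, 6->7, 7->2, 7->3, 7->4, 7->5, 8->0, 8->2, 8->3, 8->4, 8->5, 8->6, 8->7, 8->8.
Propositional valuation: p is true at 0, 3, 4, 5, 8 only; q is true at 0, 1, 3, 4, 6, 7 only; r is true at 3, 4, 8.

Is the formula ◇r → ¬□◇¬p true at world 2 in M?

No

At 2: ◇r is true, ¬□◇¬p is false, so ◇r → ¬□◇¬p is false.
  At 2: ◇r requires r at some successor in {0, 3, 6, 7, 8}.
    r holds at 3, so ◇r is true at 2.
  At 2: □◇¬p is true, so ¬□◇¬p is false.
    At 2: □◇¬p requires ◇¬p at every successor {0, 3, 6, 7, 8}.
      At 0: ◇¬p is true.
      At 3: ◇¬p is true.
      At 6: ◇¬p is true.
      At 7: ◇¬p is true.
      At 8: ◇¬p is true.
    So □◇¬p is true at 2.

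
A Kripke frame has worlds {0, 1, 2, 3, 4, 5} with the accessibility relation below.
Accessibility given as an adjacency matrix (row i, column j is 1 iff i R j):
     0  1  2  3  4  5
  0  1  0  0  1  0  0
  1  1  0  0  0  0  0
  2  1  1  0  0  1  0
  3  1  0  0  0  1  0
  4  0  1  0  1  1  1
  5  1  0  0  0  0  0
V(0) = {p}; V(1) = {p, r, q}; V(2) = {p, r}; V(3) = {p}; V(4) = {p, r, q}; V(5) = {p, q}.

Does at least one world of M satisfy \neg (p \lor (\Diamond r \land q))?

No

Let φ = \neg (p \lor (\Diamond r \land q)). Evaluate φ at each world:
  0 (successors {0, 3}): φ is false.
  1 (successors {0}): φ is false.
  2 (successors {0, 1, 4}): φ is false.
  3 (successors {0, 4}): φ is false.
  4 (successors {1, 3, 4, 5}): φ is false.
  5 (successors {0}): φ is false.
For instance, at 1:
  At 1: p \lor (\Diamond r \land q) is true, so \neg (p \lor (\Diamond r \land q)) is false.
    At 1: p is true, \Diamond r \land q is false, so p \lor (\Diamond r \land q) is true.
      At 1: \Diamond r is false, q is true, so \Diamond r \land q is false.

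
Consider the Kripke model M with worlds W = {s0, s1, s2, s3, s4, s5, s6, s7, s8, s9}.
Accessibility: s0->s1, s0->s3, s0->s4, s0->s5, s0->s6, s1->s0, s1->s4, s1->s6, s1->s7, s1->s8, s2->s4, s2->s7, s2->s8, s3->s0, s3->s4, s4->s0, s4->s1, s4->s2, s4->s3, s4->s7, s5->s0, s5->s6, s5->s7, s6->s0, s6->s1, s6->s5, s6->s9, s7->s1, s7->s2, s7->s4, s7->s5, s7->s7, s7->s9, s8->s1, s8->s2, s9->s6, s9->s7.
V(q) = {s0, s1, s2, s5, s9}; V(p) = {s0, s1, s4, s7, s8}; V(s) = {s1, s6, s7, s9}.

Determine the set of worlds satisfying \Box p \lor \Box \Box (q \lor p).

Let φ = \Box p \lor \Box \Box (q \lor p). Evaluate φ at each world:
  s0 (successors {s1, s3, s4, s5, s6}): φ is false.
  s1 (successors {s0, s4, s6, s7, s8}): φ is false.
  s2 (successors {s4, s7, s8}): φ is true.
  s3 (successors {s0, s4}): φ is true.
  s4 (successors {s0, s1, s2, s3, s7}): φ is false.
  s5 (successors {s0, s6, s7}): φ is false.
  s6 (successors {s0, s1, s5, s9}): φ is false.
  s7 (successors {s1, s2, s4, s5, s7, s9}): φ is false.
  s8 (successors {s1, s2}): φ is false.
  s9 (successors {s6, s7}): φ is true.
For instance, at s7:
  At s7: \Box p is false, \Box \Box (q \lor p) is false, so \Box p \lor \Box \Box (q \lor p) is false.
    At s7: \Box p requires p at every successor {s1, s2, s4, s5, s7, s9}.
      p fails at s2, so \Box p is false at s7.
    At s7: \Box \Box (q \lor p) requires \Box (q \lor p) at every successor {s1, s2, s4, s5, s7, s9}.
      \Box (q \lor p) fails at s1, so \Box \Box (q \lor p) is false at s7.
Satisfying worlds: {s2, s3, s9}

s2, s3, s9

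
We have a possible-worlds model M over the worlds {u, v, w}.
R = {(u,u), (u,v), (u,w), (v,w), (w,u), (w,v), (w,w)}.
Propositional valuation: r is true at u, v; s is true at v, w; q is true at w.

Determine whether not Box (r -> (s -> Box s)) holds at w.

No

At w: Box (r -> (s -> Box s)) is true, so not Box (r -> (s -> Box s)) is false.
  At w: Box (r -> (s -> Box s)) requires r -> (s -> Box s) at every successor {u, v, w}.
      At u: r is true, s -> Box s is true, so r -> (s -> Box s) is true.
      At v: r is true, s -> Box s is true, so r -> (s -> Box s) is true.
      At w: r is false, s -> Box s is false, so r -> (s -> Box s) is true.
  So Box (r -> (s -> Box s)) is true at w.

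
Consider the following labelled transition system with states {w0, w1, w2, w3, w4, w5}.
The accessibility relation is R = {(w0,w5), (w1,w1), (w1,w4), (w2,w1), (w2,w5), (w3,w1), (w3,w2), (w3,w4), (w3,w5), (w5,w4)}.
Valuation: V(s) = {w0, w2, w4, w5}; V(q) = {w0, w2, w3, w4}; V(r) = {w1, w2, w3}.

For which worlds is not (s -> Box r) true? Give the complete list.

Recall that Box ψ holds at a world iff ψ holds at every accessible world, and Dia ψ holds iff ψ holds at some accessible world.
Let φ = not (s -> Box r). Evaluate φ at each world:
  w0 (successors {w5}): φ is true.
  w1 (successors {w1, w4}): φ is false.
  w2 (successors {w1, w5}): φ is true.
  w3 (successors {w1, w2, w4, w5}): φ is false.
  w4 (successors ∅): φ is false.
  w5 (successors {w4}): φ is true.
For instance, at w2:
  At w2: s -> Box r is false, so not (s -> Box r) is true.
    At w2: s is true, Box r is false, so s -> Box r is false.
      At w2: Box r requires r at every successor {w1, w5}.
        r fails at w5, so Box r is false at w2.
Satisfying worlds: {w0, w2, w5}

w0, w2, w5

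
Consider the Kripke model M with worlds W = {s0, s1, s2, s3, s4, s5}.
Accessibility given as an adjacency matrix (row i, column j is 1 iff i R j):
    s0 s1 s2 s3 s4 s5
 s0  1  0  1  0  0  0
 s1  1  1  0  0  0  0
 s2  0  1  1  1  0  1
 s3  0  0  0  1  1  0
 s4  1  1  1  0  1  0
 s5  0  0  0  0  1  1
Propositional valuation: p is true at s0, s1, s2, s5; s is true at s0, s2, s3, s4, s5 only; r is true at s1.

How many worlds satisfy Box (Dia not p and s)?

2

Let φ = Box (Dia not p and s). Evaluate φ at each world:
  s0 (successors {s0, s2}): φ is false.
  s1 (successors {s0, s1}): φ is false.
  s2 (successors {s1, s2, s3, s5}): φ is false.
  s3 (successors {s3, s4}): φ is true.
  s4 (successors {s0, s1, s2, s4}): φ is false.
  s5 (successors {s4, s5}): φ is true.
For instance, at s3:
  At s3: Box (Dia not p and s) requires Dia not p and s at every successor {s3, s4}.
      At s3: Dia not p is true, s is true, so Dia not p and s is true.
      At s4: Dia not p is true, s is true, so Dia not p and s is true.
  So Box (Dia not p and s) is true at s3.
Satisfying worlds: {s3, s5}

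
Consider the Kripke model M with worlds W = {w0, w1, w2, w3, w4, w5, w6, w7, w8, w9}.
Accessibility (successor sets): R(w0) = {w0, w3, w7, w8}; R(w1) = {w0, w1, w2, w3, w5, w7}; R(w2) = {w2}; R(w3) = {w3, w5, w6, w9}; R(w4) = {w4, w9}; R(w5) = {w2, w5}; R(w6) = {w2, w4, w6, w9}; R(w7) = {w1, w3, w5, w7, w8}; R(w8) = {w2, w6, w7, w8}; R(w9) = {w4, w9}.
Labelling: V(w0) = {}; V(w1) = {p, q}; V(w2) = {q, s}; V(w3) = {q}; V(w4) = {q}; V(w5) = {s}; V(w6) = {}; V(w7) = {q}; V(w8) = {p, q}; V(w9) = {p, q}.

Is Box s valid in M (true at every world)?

Let φ = Box s. Evaluate φ at each world:
  w0 (successors {w0, w3, w7, w8}): φ is false.
  w1 (successors {w0, w1, w2, w3, w5, w7}): φ is false.
  w2 (successors {w2}): φ is true.
  w3 (successors {w3, w5, w6, w9}): φ is false.
  w4 (successors {w4, w9}): φ is false.
  w5 (successors {w2, w5}): φ is true.
  w6 (successors {w2, w4, w6, w9}): φ is false.
  w7 (successors {w1, w3, w5, w7, w8}): φ is false.
  w8 (successors {w2, w6, w7, w8}): φ is false.
  w9 (successors {w4, w9}): φ is false.
Detail at w0 (counterexample):
  At w0: Box s requires s at every successor {w0, w3, w7, w8}.
    s fails at w0, so Box s is false at w0.

No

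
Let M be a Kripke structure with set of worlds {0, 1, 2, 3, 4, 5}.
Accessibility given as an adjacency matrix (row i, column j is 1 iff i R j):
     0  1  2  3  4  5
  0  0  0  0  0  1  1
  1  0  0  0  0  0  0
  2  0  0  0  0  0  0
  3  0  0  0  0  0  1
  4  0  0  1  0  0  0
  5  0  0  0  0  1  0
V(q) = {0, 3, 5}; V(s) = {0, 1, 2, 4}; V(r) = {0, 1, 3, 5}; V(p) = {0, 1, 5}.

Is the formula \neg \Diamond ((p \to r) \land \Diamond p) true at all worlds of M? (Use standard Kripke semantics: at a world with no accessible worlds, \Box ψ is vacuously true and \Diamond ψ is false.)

Let φ = \neg \Diamond ((p \to r) \land \Diamond p). Evaluate φ at each world:
  0 (successors {4, 5}): φ is true.
  1 (successors ∅): φ is true.
  2 (successors ∅): φ is true.
  3 (successors {5}): φ is true.
  4 (successors {2}): φ is true.
  5 (successors {4}): φ is true.
For instance, at 5:
  At 5: \Diamond ((p \to r) \land \Diamond p) is false, so \neg \Diamond ((p \to r) \land \Diamond p) is true.
    At 5: \Diamond ((p \to r) \land \Diamond p) requires (p \to r) \land \Diamond p at some successor in {4}.
      At 4: (p \to r) \land \Diamond p is false.
    So \Diamond ((p \to r) \land \Diamond p) is false at 5.

Yes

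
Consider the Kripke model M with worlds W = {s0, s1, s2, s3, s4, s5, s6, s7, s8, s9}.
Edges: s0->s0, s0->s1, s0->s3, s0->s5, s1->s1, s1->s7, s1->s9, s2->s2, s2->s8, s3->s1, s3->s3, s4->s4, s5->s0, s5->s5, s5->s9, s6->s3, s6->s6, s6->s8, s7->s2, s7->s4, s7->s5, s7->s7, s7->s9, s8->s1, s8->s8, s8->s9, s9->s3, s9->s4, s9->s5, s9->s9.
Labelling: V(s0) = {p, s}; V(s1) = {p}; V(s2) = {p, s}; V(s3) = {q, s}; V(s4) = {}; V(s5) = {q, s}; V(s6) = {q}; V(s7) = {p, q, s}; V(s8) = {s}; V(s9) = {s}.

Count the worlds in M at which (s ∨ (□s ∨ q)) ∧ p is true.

Let φ = (s ∨ (□s ∨ q)) ∧ p. Evaluate φ at each world:
  s0 (successors {s0, s1, s3, s5}): φ is true.
  s1 (successors {s1, s7, s9}): φ is false.
  s2 (successors {s2, s8}): φ is true.
  s3 (successors {s1, s3}): φ is false.
  s4 (successors {s4}): φ is false.
  s5 (successors {s0, s5, s9}): φ is false.
  s6 (successors {s3, s6, s8}): φ is false.
  s7 (successors {s2, s4, s5, s7, s9}): φ is true.
  s8 (successors {s1, s8, s9}): φ is false.
  s9 (successors {s3, s4, s5, s9}): φ is false.
For instance, at s7:
  At s7: s ∨ (□s ∨ q) is true, p is true, so (s ∨ (□s ∨ q)) ∧ p is true.
    At s7: s is true, □s ∨ q is true, so s ∨ (□s ∨ q) is true.
      At s7: □s is false, q is true, so □s ∨ q is true.
Satisfying worlds: {s0, s2, s7}

3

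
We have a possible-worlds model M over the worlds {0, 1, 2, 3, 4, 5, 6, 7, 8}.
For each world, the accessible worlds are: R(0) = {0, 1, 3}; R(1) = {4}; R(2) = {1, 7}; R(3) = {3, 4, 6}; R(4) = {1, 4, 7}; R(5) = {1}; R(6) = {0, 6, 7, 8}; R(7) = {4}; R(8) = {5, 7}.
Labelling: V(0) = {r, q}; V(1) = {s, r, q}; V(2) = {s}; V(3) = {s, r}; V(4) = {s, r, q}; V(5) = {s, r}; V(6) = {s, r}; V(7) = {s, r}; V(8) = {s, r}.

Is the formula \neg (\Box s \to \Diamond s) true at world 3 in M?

No

Recall that \Box ψ holds at a world iff ψ holds at every accessible world, and \Diamond ψ holds iff ψ holds at some accessible world.
At 3: \Box s \to \Diamond s is true, so \neg (\Box s \to \Diamond s) is false.
  At 3: \Box s is true, \Diamond s is true, so \Box s \to \Diamond s is true.
    At 3: \Box s requires s at every successor {3, 4, 6}.
      At 3: s is true.
      At 4: s is true.
      At 6: s is true.
    So \Box s is true at 3.
    At 3: \Diamond s requires s at some successor in {3, 4, 6}.
      s holds at 3, so \Diamond s is true at 3.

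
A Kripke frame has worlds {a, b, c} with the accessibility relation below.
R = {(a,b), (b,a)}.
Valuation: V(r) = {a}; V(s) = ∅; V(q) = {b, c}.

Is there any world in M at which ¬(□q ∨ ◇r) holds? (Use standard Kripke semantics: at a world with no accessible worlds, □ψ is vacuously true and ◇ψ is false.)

No

Let φ = ¬(□q ∨ ◇r). Evaluate φ at each world:
  a (successors {b}): φ is false.
  b (successors {a}): φ is false.
  c (successors ∅): φ is false.
For instance, at b:
  At b: □q ∨ ◇r is true, so ¬(□q ∨ ◇r) is false.
    At b: □q is false, ◇r is true, so □q ∨ ◇r is true.
      At b: □q requires q at every successor {a}.
        q fails at a, so □q is false at b.
      At b: ◇r requires r at some successor in {a}.
        r holds at a, so ◇r is true at b.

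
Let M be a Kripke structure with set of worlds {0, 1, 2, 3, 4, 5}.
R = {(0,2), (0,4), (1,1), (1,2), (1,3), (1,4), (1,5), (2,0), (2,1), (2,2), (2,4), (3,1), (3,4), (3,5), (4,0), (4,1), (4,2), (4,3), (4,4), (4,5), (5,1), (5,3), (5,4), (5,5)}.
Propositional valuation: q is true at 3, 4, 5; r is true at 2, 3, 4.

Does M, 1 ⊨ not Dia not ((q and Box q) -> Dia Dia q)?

At 1: Dia not ((q and Box q) -> Dia Dia q) is false, so not Dia not ((q and Box q) -> Dia Dia q) is true.
  At 1: Dia not ((q and Box q) -> Dia Dia q) requires not ((q and Box q) -> Dia Dia q) at some successor in {1, 2, 3, 4, 5}.
    At 1: not ((q and Box q) -> Dia Dia q) is false.
    At 2: not ((q and Box q) -> Dia Dia q) is false.
    At 3: not ((q and Box q) -> Dia Dia q) is false.
    At 4: not ((q and Box q) -> Dia Dia q) is false.
    At 5: not ((q and Box q) -> Dia Dia q) is false.
  So Dia not ((q and Box q) -> Dia Dia q) is false at 1.

Yes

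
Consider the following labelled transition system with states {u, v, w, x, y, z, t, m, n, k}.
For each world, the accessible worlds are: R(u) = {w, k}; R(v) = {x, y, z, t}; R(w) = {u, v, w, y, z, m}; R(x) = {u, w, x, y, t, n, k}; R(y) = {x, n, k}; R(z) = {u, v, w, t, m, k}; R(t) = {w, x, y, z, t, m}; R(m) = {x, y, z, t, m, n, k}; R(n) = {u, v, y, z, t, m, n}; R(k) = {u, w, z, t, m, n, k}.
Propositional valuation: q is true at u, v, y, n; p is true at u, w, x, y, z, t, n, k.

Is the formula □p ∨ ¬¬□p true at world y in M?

Yes

Recall that □ψ holds at a world iff ψ holds at every accessible world, and ◇ψ holds iff ψ holds at some accessible world.
At y: □p is true, ¬¬□p is true, so □p ∨ ¬¬□p is true.
  At y: □p requires p at every successor {x, n, k}.
    At x: p is true.
    At n: p is true.
    At k: p is true.
  So □p is true at y.
  At y: ¬□p is false, so ¬¬□p is true.
    At y: □p is true, so ¬□p is false.
      At y: □p requires p at every successor {x, n, k}.
        At x: p is true.
        At n: p is true.
        At k: p is true.
      So □p is true at y.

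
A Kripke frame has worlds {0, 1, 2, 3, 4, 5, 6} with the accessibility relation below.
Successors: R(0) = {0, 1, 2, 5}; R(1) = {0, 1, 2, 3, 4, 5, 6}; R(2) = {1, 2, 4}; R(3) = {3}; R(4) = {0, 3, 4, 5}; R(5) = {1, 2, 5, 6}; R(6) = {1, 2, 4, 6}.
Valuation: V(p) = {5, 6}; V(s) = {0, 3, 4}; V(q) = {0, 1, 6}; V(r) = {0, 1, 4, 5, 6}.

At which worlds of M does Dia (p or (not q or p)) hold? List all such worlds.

Let φ = Dia (p or (not q or p)). Evaluate φ at each world:
  0 (successors {0, 1, 2, 5}): φ is true.
  1 (successors {0, 1, 2, 3, 4, 5, 6}): φ is true.
  2 (successors {1, 2, 4}): φ is true.
  3 (successors {3}): φ is true.
  4 (successors {0, 3, 4, 5}): φ is true.
  5 (successors {1, 2, 5, 6}): φ is true.
  6 (successors {1, 2, 4, 6}): φ is true.
For instance, at 5:
  At 5: Dia (p or (not q or p)) requires p or (not q or p) at some successor in {1, 2, 5, 6}.
    p or (not q or p) holds at 2, so Dia (p or (not q or p)) is true at 5.
Satisfying worlds: {0, 1, 2, 3, 4, 5, 6}

0, 1, 2, 3, 4, 5, 6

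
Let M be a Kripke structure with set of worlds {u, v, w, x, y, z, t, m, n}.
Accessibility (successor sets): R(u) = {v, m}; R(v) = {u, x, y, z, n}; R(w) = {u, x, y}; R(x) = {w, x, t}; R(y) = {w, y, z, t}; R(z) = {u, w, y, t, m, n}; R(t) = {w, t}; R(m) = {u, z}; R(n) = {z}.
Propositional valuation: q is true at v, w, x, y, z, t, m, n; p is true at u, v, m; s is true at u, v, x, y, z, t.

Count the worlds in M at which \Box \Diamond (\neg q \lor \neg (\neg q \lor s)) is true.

Recall that \Box ψ holds at a world iff ψ holds at every accessible world, and \Diamond ψ holds iff ψ holds at some accessible world.
Let φ = \Box \Diamond (\neg q \lor \neg (\neg q \lor s)). Evaluate φ at each world:
  u (successors {v, m}): φ is true.
  v (successors {u, x, y, z, n}): φ is false.
  w (successors {u, x, y}): φ is true.
  x (successors {w, x, t}): φ is true.
  y (successors {w, y, z, t}): φ is true.
  z (successors {u, w, y, t, m, n}): φ is false.
  t (successors {w, t}): φ is true.
  m (successors {u, z}): φ is true.
  n (successors {z}): φ is true.
For instance, at n:
  At n: \Box \Diamond (\neg q \lor \neg (\neg q \lor s)) requires \Diamond (\neg q \lor \neg (\neg q \lor s)) at every successor {z}.
      At z: \Diamond (\neg q \lor \neg (\neg q \lor s)) requires \neg q \lor \neg (\neg q \lor s) at some successor in {u, w, y, t, m, n}.
        \neg q \lor \neg (\neg q \lor s) holds at u, so \Diamond (\neg q \lor \neg (\neg q \lor s)) is true at z.
  So \Box \Diamond (\neg q \lor \neg (\neg q \lor s)) is true at n.
Satisfying worlds: {u, w, x, y, t, m, n}

7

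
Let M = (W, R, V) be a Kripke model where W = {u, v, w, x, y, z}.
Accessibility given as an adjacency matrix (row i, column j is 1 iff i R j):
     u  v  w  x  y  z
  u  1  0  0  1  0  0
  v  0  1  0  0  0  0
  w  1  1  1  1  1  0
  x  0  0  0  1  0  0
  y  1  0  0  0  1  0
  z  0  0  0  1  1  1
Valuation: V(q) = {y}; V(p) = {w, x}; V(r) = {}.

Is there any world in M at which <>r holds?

Recall that <>ψ holds at a world iff ψ holds at some accessible world.
Let φ = <>r. Evaluate φ at each world:
  u (successors {u, x}): φ is false.
  v (successors {v}): φ is false.
  w (successors {u, v, w, x, y}): φ is false.
  x (successors {x}): φ is false.
  y (successors {u, y}): φ is false.
  z (successors {x, y, z}): φ is false.
For instance, at x:
  At x: <>r requires r at some successor in {x}.
    At x: r is false.
  So <>r is false at x.

No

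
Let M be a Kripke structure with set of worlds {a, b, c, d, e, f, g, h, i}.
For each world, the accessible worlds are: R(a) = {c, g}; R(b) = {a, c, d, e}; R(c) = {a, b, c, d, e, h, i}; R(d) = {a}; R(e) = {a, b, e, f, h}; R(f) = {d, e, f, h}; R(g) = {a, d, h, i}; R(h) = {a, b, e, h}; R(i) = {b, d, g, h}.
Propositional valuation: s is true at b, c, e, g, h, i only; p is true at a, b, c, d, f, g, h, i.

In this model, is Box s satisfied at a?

Yes

Recall that Box ψ holds at a world iff ψ holds at every accessible world, and Dia ψ holds iff ψ holds at some accessible world.
At a: Box s requires s at every successor {c, g}.
  At c: s is true.
  At g: s is true.
So Box s is true at a.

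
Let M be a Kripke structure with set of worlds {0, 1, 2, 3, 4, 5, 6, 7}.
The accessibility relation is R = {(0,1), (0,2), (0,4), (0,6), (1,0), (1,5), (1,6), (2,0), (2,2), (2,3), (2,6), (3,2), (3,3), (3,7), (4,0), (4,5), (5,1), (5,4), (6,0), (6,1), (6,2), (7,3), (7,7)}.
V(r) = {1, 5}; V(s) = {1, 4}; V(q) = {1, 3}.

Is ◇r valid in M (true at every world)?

No

Recall that ◇ψ holds at a world iff ψ holds at some accessible world.
Let φ = ◇r. Evaluate φ at each world:
  0 (successors {1, 2, 4, 6}): φ is true.
  1 (successors {0, 5, 6}): φ is true.
  2 (successors {0, 2, 3, 6}): φ is false.
  3 (successors {2, 3, 7}): φ is false.
  4 (successors {0, 5}): φ is true.
  5 (successors {1, 4}): φ is true.
  6 (successors {0, 1, 2}): φ is true.
  7 (successors {3, 7}): φ is false.
Detail at 2 (counterexample):
  At 2: ◇r requires r at some successor in {0, 2, 3, 6}.
    At 0: r is false.
    At 2: r is false.
    At 3: r is false.
    At 6: r is false.
  So ◇r is false at 2.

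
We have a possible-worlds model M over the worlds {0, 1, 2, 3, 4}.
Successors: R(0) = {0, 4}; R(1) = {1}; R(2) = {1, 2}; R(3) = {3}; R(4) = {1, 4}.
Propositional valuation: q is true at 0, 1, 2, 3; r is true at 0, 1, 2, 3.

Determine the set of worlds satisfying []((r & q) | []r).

1, 2, 3

Let φ = []((r & q) | []r). Evaluate φ at each world:
  0 (successors {0, 4}): φ is false.
  1 (successors {1}): φ is true.
  2 (successors {1, 2}): φ is true.
  3 (successors {3}): φ is true.
  4 (successors {1, 4}): φ is false.
For instance, at 4:
  At 4: []((r & q) | []r) requires (r & q) | []r at every successor {1, 4}.
    (r & q) | []r fails at 4, so []((r & q) | []r) is false at 4.
      At 4: r & q is false, []r is false, so (r & q) | []r is false.
Satisfying worlds: {1, 2, 3}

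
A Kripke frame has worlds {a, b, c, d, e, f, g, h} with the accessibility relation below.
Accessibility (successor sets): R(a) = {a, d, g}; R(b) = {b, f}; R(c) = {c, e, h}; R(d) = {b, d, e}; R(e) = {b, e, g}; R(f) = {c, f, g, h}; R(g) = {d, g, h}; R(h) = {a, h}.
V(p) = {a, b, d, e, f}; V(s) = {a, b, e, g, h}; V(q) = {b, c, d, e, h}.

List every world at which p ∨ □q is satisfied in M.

Let φ = p ∨ □q. Evaluate φ at each world:
  a (successors {a, d, g}): φ is true.
  b (successors {b, f}): φ is true.
  c (successors {c, e, h}): φ is true.
  d (successors {b, d, e}): φ is true.
  e (successors {b, e, g}): φ is true.
  f (successors {c, f, g, h}): φ is true.
  g (successors {d, g, h}): φ is false.
  h (successors {a, h}): φ is false.
For instance, at h:
  At h: p is false, □q is false, so p ∨ □q is false.
    At h: □q requires q at every successor {a, h}.
      q fails at a, so □q is false at h.
Satisfying worlds: {a, b, c, d, e, f}

a, b, c, d, e, f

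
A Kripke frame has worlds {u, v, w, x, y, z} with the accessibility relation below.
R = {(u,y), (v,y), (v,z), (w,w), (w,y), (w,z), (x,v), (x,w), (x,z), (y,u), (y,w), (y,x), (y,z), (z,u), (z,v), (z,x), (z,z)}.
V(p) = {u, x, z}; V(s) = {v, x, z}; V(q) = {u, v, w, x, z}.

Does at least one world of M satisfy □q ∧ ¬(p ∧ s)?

Let φ = □q ∧ ¬(p ∧ s). Evaluate φ at each world:
  u (successors {y}): φ is false.
  v (successors {y, z}): φ is false.
  w (successors {w, y, z}): φ is false.
  x (successors {v, w, z}): φ is false.
  y (successors {u, w, x, z}): φ is true.
  z (successors {u, v, x, z}): φ is false.
Detail at y (witness):
  At y: □q is true, ¬(p ∧ s) is true, so □q ∧ ¬(p ∧ s) is true.
    At y: □q requires q at every successor {u, w, x, z}.
      At u: q is true.
      At w: q is true.
      At x: q is true.
      At z: q is true.
    So □q is true at y.

Yes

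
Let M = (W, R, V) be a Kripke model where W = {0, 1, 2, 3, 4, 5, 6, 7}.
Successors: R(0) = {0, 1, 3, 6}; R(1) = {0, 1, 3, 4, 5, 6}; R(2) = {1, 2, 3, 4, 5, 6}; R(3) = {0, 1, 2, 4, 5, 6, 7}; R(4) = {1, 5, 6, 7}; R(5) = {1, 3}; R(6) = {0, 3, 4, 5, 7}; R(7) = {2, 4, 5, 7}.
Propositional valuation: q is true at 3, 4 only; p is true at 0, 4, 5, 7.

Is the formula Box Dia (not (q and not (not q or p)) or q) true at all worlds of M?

Yes

Let φ = Box Dia (not (q and not (not q or p)) or q). Evaluate φ at each world:
  0 (successors {0, 1, 3, 6}): φ is true.
  1 (successors {0, 1, 3, 4, 5, 6}): φ is true.
  2 (successors {1, 2, 3, 4, 5, 6}): φ is true.
  3 (successors {0, 1, 2, 4, 5, 6, 7}): φ is true.
  4 (successors {1, 5, 6, 7}): φ is true.
  5 (successors {1, 3}): φ is true.
  6 (successors {0, 3, 4, 5, 7}): φ is true.
  7 (successors {2, 4, 5, 7}): φ is true.
For instance, at 7:
  At 7: Box Dia (not (q and not (not q or p)) or q) requires Dia (not (q and not (not q or p)) or q) at every successor {2, 4, 5, 7}.
    At 2: Dia (not (q and not (not q or p)) or q) is true.
    At 4: Dia (not (q and not (not q or p)) or q) is true.
    At 5: Dia (not (q and not (not q or p)) or q) is true.
    At 7: Dia (not (q and not (not q or p)) or q) is true.
  So Box Dia (not (q and not (not q or p)) or q) is true at 7.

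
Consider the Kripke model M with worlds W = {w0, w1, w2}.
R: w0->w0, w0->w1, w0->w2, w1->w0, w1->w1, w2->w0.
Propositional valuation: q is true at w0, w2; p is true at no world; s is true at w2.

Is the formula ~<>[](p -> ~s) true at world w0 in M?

No

At w0: <>[](p -> ~s) is true, so ~<>[](p -> ~s) is false.
  At w0: <>[](p -> ~s) requires [](p -> ~s) at some successor in {w0, w1, w2}.
    [](p -> ~s) holds at w0, so <>[](p -> ~s) is true at w0.
      At w0: [](p -> ~s) requires p -> ~s at every successor {w0, w1, w2}.
        At w0: p -> ~s is true.
        At w1: p -> ~s is true.
        At w2: p -> ~s is true.
      So [](p -> ~s) is true at w0.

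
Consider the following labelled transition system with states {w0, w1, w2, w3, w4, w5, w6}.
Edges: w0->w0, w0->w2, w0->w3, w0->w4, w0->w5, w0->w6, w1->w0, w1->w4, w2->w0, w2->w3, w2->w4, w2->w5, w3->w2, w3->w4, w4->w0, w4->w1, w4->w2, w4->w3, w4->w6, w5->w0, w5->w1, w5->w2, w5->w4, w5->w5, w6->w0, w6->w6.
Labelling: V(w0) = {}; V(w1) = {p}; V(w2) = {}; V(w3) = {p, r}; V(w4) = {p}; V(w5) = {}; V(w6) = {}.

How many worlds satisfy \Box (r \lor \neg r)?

Let φ = \Box (r \lor \neg r). Evaluate φ at each world:
  w0 (successors {w0, w2, w3, w4, w5, w6}): φ is true.
  w1 (successors {w0, w4}): φ is true.
  w2 (successors {w0, w3, w4, w5}): φ is true.
  w3 (successors {w2, w4}): φ is true.
  w4 (successors {w0, w1, w2, w3, w6}): φ is true.
  w5 (successors {w0, w1, w2, w4, w5}): φ is true.
  w6 (successors {w0, w6}): φ is true.
For instance, at w2:
  At w2: \Box (r \lor \neg r) requires r \lor \neg r at every successor {w0, w3, w4, w5}.
    At w0: r \lor \neg r is true.
    At w3: r \lor \neg r is true.
    At w4: r \lor \neg r is true.
    At w5: r \lor \neg r is true.
  So \Box (r \lor \neg r) is true at w2.
Satisfying worlds: {w0, w1, w2, w3, w4, w5, w6}

7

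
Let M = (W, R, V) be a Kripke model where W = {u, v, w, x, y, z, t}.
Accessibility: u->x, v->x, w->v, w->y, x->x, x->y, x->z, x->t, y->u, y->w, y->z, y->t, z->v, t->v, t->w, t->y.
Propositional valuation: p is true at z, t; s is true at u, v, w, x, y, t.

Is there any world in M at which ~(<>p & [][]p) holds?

Let φ = ~(<>p & [][]p). Evaluate φ at each world:
  u (successors {x}): φ is true.
  v (successors {x}): φ is true.
  w (successors {v, y}): φ is true.
  x (successors {x, y, z, t}): φ is true.
  y (successors {u, w, z, t}): φ is true.
  z (successors {v}): φ is true.
  t (successors {v, w, y}): φ is true.
Detail at u (witness):
  At u: <>p & [][]p is false, so ~(<>p & [][]p) is true.
    At u: <>p is false, [][]p is false, so <>p & [][]p is false.
      At u: <>p requires p at some successor in {x}.
        At x: p is false.
      So <>p is false at u.
      At u: [][]p requires []p at every successor {x}.
        []p fails at x, so [][]p is false at u.

Yes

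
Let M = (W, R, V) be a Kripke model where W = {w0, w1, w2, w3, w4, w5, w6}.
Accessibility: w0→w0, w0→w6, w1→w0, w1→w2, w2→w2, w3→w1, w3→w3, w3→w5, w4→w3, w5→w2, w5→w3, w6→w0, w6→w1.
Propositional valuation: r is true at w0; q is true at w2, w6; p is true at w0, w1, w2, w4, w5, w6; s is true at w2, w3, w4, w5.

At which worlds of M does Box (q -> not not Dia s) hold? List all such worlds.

Let φ = Box (q -> not not Dia s). Evaluate φ at each world:
  w0 (successors {w0, w6}): φ is false.
  w1 (successors {w0, w2}): φ is true.
  w2 (successors {w2}): φ is true.
  w3 (successors {w1, w3, w5}): φ is true.
  w4 (successors {w3}): φ is true.
  w5 (successors {w2, w3}): φ is true.
  w6 (successors {w0, w1}): φ is true.
For instance, at w6:
  At w6: Box (q -> not not Dia s) requires q -> not not Dia s at every successor {w0, w1}.
      At w0: q is false, not not Dia s is false, so q -> not not Dia s is true.
      At w1: q is false, not not Dia s is true, so q -> not not Dia s is true.
  So Box (q -> not not Dia s) is true at w6.
Satisfying worlds: {w1, w2, w3, w4, w5, w6}

w1, w2, w3, w4, w5, w6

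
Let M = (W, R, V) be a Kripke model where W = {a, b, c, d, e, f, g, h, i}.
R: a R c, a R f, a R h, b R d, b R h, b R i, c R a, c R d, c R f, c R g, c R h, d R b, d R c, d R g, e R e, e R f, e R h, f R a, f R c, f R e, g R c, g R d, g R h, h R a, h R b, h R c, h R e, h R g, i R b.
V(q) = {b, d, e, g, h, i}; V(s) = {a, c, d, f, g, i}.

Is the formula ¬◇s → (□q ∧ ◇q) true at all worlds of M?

Let φ = ¬◇s → (□q ∧ ◇q). Evaluate φ at each world:
  a (successors {c, f, h}): φ is true.
  b (successors {d, h, i}): φ is true.
  c (successors {a, d, f, g, h}): φ is true.
  d (successors {b, c, g}): φ is true.
  e (successors {e, f, h}): φ is true.
  f (successors {a, c, e}): φ is true.
  g (successors {c, d, h}): φ is true.
  h (successors {a, b, c, e, g}): φ is true.
  i (successors {b}): φ is true.
For instance, at h:
  At h: ¬◇s is false, □q ∧ ◇q is false, so ¬◇s → (□q ∧ ◇q) is true.
    At h: ◇s is true, so ¬◇s is false.
      At h: ◇s requires s at some successor in {a, b, c, e, g}.
        s holds at a, so ◇s is true at h.
    At h: □q is false, ◇q is true, so □q ∧ ◇q is false.
      At h: □q requires q at every successor {a, b, c, e, g}.
        q fails at a, so □q is false at h.
      At h: ◇q requires q at some successor in {a, b, c, e, g}.
        q holds at b, so ◇q is true at h.

Yes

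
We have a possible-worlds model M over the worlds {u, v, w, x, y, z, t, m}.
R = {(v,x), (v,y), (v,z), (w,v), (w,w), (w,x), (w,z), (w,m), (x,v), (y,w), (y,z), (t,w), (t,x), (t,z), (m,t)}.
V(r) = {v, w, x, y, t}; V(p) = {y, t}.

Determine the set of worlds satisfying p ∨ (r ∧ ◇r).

Let φ = p ∨ (r ∧ ◇r). Evaluate φ at each world:
  u (successors ∅): φ is false.
  v (successors {x, y, z}): φ is true.
  w (successors {v, w, x, z, m}): φ is true.
  x (successors {v}): φ is true.
  y (successors {w, z}): φ is true.
  z (successors ∅): φ is false.
  t (successors {w, x, z}): φ is true.
  m (successors {t}): φ is false.
For instance, at m:
  At m: p is false, r ∧ ◇r is false, so p ∨ (r ∧ ◇r) is false.
    At m: r is false, ◇r is true, so r ∧ ◇r is false.
      At m: ◇r requires r at some successor in {t}.
        r holds at t, so ◇r is true at m.
Satisfying worlds: {v, w, x, y, t}

v, w, x, y, t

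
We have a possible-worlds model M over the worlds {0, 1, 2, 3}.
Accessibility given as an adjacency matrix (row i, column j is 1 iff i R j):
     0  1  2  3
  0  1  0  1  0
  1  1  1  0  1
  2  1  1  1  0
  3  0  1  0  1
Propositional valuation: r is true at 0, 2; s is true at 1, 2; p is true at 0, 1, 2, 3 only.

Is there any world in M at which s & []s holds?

Let φ = s & []s. Evaluate φ at each world:
  0 (successors {0, 2}): φ is false.
  1 (successors {0, 1, 3}): φ is false.
  2 (successors {0, 1, 2}): φ is false.
  3 (successors {1, 3}): φ is false.
For instance, at 3:
  At 3: s is false, []s is false, so s & []s is false.
    At 3: []s requires s at every successor {1, 3}.
      s fails at 3, so []s is false at 3.

No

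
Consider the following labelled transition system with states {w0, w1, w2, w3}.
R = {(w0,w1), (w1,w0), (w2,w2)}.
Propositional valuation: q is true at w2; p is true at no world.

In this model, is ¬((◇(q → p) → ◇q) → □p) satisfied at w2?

At w2: (◇(q → p) → ◇q) → □p is false, so ¬((◇(q → p) → ◇q) → □p) is true.
  At w2: ◇(q → p) → ◇q is true, □p is false, so (◇(q → p) → ◇q) → □p is false.
    At w2: ◇(q → p) is false, ◇q is true, so ◇(q → p) → ◇q is true.
      At w2: ◇(q → p) requires q → p at some successor in {w2}.
        At w2: q → p is false.
      So ◇(q → p) is false at w2.
      At w2: ◇q requires q at some successor in {w2}.
        q holds at w2, so ◇q is true at w2.
    At w2: □p requires p at every successor {w2}.
      p fails at w2, so □p is false at w2.

Yes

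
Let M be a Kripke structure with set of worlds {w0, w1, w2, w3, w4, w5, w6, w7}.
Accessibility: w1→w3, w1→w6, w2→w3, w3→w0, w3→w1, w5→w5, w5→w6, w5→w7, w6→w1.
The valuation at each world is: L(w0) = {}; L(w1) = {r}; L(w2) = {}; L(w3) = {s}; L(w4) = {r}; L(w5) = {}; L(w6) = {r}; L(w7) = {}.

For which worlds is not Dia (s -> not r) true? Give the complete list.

Let φ = not Dia (s -> not r). Evaluate φ at each world:
  w0 (successors ∅): φ is true.
  w1 (successors {w3, w6}): φ is false.
  w2 (successors {w3}): φ is false.
  w3 (successors {w0, w1}): φ is false.
  w4 (successors ∅): φ is true.
  w5 (successors {w5, w6, w7}): φ is false.
  w6 (successors {w1}): φ is false.
  w7 (successors ∅): φ is true.
For instance, at w3:
  At w3: Dia (s -> not r) is true, so not Dia (s -> not r) is false.
    At w3: Dia (s -> not r) requires s -> not r at some successor in {w0, w1}.
      s -> not r holds at w0, so Dia (s -> not r) is true at w3.
Satisfying worlds: {w0, w4, w7}

w0, w4, w7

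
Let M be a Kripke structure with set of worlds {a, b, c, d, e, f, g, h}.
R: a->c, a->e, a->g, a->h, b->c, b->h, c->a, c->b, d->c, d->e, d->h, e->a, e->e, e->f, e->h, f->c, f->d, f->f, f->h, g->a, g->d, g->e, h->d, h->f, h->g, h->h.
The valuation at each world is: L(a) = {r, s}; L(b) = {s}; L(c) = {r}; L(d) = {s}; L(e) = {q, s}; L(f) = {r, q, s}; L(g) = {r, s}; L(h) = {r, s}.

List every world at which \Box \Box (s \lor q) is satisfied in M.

a, b, d

Let φ = \Box \Box (s \lor q). Evaluate φ at each world:
  a (successors {c, e, g, h}): φ is true.
  b (successors {c, h}): φ is true.
  c (successors {a, b}): φ is false.
  d (successors {c, e, h}): φ is true.
  e (successors {a, e, f, h}): φ is false.
  f (successors {c, d, f, h}): φ is false.
  g (successors {a, d, e}): φ is false.
  h (successors {d, f, g, h}): φ is false.
For instance, at a:
  At a: \Box \Box (s \lor q) requires \Box (s \lor q) at every successor {c, e, g, h}.
    At c: \Box (s \lor q) is true.
    At e: \Box (s \lor q) is true.
    At g: \Box (s \lor q) is true.
    At h: \Box (s \lor q) is true.
  So \Box \Box (s \lor q) is true at a.
Satisfying worlds: {a, b, d}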